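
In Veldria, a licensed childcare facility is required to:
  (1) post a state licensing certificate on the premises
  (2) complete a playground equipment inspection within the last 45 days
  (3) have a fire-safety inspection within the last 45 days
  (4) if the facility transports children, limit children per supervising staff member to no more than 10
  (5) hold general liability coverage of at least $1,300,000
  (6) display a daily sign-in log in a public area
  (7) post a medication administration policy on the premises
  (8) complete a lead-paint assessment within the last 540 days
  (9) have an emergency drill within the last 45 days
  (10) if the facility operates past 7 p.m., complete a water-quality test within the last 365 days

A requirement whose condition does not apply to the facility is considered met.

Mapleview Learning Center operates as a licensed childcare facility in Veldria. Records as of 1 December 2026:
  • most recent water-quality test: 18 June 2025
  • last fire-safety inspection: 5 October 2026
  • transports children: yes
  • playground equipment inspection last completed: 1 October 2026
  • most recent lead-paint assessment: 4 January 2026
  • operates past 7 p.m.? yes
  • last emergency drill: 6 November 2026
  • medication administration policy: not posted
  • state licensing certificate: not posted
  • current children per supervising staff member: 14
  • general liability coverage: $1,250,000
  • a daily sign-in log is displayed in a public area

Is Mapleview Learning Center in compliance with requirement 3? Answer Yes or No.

3. fire-safety inspection 57 days ago vs limit 45 → not met

No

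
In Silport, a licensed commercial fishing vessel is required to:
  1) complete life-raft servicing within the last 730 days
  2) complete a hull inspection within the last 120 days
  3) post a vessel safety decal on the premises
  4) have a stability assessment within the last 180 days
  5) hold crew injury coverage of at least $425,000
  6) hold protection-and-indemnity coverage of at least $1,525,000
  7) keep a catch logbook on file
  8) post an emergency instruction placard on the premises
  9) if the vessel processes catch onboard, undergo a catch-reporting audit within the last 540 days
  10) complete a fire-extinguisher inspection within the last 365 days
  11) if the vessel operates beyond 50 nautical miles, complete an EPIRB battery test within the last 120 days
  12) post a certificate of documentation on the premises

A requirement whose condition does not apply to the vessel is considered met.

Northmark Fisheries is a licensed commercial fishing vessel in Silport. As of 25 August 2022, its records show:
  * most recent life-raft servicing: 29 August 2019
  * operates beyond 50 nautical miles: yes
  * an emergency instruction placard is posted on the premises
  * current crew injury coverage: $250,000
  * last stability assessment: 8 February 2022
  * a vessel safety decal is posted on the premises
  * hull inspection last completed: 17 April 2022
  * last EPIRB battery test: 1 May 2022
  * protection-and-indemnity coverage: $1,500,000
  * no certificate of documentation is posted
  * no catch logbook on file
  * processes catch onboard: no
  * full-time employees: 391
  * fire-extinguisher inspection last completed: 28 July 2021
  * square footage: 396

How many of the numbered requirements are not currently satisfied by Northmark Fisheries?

1. life-raft servicing 1092 days ago vs limit 730 → not met
2. hull inspection 130 days ago vs limit 120 → not met
3. vessel safety decal present → met
4. stability assessment 198 days ago vs limit 180 → not met
5. crew injury coverage $250,000 < $425,000 → not met
6. protection-and-indemnity coverage $1,500,000 < $1,525,000 → not met
7. catch logbook absent → not met
8. emergency instruction placard present → met
9. condition 'processes catch onboard' does not hold → requirement n/a → met
10. fire-extinguisher inspection 393 days ago vs limit 365 → not met
11. condition 'operates beyond 50 nautical miles' holds; EPIRB battery test 116 days ago vs limit 120 → met
12. certificate of documentation absent → not met
Not met: 8 of 12

8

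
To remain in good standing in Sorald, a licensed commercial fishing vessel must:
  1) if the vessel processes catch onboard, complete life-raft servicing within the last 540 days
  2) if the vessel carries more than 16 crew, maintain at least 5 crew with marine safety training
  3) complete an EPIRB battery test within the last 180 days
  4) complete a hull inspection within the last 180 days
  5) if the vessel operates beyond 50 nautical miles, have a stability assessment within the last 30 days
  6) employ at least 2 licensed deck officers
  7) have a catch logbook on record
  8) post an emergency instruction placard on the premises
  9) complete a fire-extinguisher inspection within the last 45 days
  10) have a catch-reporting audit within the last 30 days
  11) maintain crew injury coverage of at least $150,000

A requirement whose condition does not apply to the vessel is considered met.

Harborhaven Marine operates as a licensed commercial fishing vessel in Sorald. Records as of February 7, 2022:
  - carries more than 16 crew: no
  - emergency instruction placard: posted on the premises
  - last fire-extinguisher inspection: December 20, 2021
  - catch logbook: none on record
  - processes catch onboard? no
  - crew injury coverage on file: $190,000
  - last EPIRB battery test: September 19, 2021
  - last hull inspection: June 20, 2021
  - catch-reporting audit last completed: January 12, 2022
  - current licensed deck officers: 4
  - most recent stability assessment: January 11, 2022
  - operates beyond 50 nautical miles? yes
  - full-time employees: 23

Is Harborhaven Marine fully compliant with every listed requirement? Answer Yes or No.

No

1. condition 'processes catch onboard' does not hold → requirement n/a → met
2. condition 'carries more than 16 crew' does not hold → requirement n/a → met
3. EPIRB battery test 141 days ago vs limit 180 → met
4. hull inspection 232 days ago vs limit 180 → not met
5. condition 'operates beyond 50 nautical miles' holds; stability assessment 27 days ago vs limit 30 → met
6. licensed deck officers 4 ≥ 2 → met
7. catch logbook absent → not met
8. emergency instruction placard present → met
9. fire-extinguisher inspection 49 days ago vs limit 45 → not met
10. catch-reporting audit 26 days ago vs limit 30 → met
11. crew injury coverage $190,000 ≥ $150,000 → met
Not met: 4, 7, 9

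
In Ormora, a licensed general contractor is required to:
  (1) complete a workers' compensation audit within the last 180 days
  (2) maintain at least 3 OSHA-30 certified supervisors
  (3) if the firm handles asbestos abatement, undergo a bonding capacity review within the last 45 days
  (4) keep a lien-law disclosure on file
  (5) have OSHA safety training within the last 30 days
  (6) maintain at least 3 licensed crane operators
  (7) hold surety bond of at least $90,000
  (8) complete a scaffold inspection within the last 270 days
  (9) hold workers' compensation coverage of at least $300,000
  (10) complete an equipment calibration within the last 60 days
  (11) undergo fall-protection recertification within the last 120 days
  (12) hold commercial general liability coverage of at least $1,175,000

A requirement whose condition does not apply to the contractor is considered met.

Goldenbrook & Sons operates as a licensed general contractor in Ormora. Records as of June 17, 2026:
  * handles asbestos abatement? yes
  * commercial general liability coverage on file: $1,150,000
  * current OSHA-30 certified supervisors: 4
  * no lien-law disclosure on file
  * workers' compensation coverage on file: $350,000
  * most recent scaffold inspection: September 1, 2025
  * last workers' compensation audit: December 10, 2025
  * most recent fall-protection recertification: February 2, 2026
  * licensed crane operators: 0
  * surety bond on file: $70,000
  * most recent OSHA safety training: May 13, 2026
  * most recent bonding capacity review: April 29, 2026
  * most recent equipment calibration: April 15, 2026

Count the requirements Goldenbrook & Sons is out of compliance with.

10

1. workers' compensation audit 189 days ago vs limit 180 → not met
2. OSHA-30 certified supervisors 4 ≥ 3 → met
3. condition 'handles asbestos abatement' holds; bonding capacity review 49 days ago vs limit 45 → not met
4. lien-law disclosure absent → not met
5. OSHA safety training 35 days ago vs limit 30 → not met
6. licensed crane operators 0 < 3 → not met
7. surety bond $70,000 < $90,000 → not met
8. scaffold inspection 289 days ago vs limit 270 → not met
9. workers' compensation coverage $350,000 ≥ $300,000 → met
10. equipment calibration 63 days ago vs limit 60 → not met
11. fall-protection recertification 135 days ago vs limit 120 → not met
12. commercial general liability coverage $1,150,000 < $1,175,000 → not met
Not met: 10 of 12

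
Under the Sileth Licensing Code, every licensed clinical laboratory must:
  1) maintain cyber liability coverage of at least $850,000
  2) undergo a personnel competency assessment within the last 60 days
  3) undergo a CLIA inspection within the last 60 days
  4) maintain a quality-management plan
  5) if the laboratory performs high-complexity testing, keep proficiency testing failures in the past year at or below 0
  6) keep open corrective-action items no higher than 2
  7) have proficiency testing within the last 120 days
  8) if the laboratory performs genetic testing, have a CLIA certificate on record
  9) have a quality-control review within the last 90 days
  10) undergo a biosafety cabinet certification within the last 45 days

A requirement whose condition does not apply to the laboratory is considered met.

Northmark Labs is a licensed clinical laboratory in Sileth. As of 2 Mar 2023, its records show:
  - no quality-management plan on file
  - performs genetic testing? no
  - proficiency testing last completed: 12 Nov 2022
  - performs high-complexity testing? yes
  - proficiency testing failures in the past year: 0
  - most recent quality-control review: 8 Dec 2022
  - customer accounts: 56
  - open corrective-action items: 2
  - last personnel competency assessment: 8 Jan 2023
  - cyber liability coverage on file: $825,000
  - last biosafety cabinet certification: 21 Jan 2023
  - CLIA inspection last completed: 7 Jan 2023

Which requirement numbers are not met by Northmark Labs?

1, 4

1. cyber liability coverage $825,000 < $850,000 → not met
2. personnel competency assessment 53 days ago vs limit 60 → met
3. CLIA inspection 54 days ago vs limit 60 → met
4. quality-management plan absent → not met
5. condition 'performs high-complexity testing' holds; proficiency testing failures in the past year 0 ≤ 0 → met
6. open corrective-action items 2 ≤ 2 → met
7. proficiency testing 110 days ago vs limit 120 → met
8. condition 'performs genetic testing' does not hold → requirement n/a → met
9. quality-control review 84 days ago vs limit 90 → met
10. biosafety cabinet certification 40 days ago vs limit 45 → met
Not met: 1, 4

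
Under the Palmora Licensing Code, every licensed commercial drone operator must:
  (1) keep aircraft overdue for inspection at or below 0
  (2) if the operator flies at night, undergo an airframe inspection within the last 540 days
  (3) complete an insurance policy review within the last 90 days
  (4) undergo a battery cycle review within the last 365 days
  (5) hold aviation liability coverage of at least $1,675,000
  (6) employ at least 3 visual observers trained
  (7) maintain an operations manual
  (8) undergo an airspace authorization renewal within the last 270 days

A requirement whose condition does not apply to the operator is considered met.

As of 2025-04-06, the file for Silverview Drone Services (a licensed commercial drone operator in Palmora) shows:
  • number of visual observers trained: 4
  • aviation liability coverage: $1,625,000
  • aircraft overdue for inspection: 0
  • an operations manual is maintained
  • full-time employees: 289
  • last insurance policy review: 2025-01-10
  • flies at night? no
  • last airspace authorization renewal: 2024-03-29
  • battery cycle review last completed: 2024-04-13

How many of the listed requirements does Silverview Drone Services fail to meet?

2

1. aircraft overdue for inspection 0 ≤ 0 → met
2. condition 'flies at night' does not hold → requirement n/a → met
3. insurance policy review 86 days ago vs limit 90 → met
4. battery cycle review 358 days ago vs limit 365 → met
5. aviation liability coverage $1,625,000 < $1,675,000 → not met
6. visual observers trained 4 ≥ 3 → met
7. operations manual present → met
8. airspace authorization renewal 373 days ago vs limit 270 → not met
Not met: 2 of 8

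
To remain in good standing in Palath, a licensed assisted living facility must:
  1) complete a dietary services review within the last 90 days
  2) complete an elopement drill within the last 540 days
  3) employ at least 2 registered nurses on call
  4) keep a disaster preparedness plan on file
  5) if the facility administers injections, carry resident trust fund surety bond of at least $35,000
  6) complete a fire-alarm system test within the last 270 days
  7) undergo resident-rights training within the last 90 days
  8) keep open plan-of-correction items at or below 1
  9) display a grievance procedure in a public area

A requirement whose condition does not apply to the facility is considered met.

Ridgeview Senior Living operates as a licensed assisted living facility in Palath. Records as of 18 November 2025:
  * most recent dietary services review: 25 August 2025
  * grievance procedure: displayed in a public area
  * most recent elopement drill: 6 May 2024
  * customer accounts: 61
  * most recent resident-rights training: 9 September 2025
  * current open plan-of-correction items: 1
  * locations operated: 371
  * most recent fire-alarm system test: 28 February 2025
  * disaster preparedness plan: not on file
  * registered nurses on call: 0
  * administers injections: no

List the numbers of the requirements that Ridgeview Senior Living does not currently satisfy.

1. dietary services review 85 days ago vs limit 90 → met
2. elopement drill 561 days ago vs limit 540 → not met
3. registered nurses on call 0 < 2 → not met
4. disaster preparedness plan absent → not met
5. condition 'administers injections' does not hold → requirement n/a → met
6. fire-alarm system test 263 days ago vs limit 270 → met
7. resident-rights training 70 days ago vs limit 90 → met
8. open plan-of-correction items 1 ≤ 1 → met
9. grievance procedure present → met
Not met: 2, 3, 4

2, 3, 4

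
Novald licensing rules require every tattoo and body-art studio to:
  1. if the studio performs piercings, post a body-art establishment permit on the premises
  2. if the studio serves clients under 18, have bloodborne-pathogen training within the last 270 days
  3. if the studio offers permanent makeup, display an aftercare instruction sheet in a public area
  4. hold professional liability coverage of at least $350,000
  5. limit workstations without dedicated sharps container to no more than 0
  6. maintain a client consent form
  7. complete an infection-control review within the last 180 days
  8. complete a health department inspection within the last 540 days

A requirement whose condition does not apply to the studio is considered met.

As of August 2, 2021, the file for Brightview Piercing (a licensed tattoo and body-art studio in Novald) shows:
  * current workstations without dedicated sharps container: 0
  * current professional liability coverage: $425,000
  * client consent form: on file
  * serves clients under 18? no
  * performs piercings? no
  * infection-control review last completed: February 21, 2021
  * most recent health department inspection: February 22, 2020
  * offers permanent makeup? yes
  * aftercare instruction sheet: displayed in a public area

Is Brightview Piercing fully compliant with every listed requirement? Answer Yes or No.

1. condition 'performs piercings' does not hold → requirement n/a → met
2. condition 'serves clients under 18' does not hold → requirement n/a → met
3. condition 'offers permanent makeup' holds; aftercare instruction sheet present → met
4. professional liability coverage $425,000 ≥ $350,000 → met
5. workstations without dedicated sharps container 0 ≤ 0 → met
6. client consent form present → met
7. infection-control review 162 days ago vs limit 180 → met
8. health department inspection 527 days ago vs limit 540 → met
All met.

Yes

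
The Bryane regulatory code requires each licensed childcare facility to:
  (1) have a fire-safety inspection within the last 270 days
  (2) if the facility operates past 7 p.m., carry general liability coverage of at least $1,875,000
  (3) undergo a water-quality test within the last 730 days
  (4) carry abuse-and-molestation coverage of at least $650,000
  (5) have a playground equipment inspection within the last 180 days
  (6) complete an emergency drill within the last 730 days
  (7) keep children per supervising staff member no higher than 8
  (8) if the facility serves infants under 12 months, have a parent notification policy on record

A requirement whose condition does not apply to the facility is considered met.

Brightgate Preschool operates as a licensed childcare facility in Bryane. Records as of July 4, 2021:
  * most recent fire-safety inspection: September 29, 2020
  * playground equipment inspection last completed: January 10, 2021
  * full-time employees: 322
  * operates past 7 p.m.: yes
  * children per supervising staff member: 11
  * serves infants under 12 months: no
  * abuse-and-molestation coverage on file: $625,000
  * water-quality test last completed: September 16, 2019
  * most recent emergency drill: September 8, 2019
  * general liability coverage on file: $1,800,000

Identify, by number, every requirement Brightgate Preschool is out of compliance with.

1. fire-safety inspection 278 days ago vs limit 270 → not met
2. condition 'operates past 7 p.m.' holds; general liability coverage $1,800,000 < $1,875,000 → not met
3. water-quality test 657 days ago vs limit 730 → met
4. abuse-and-molestation coverage $625,000 < $650,000 → not met
5. playground equipment inspection 175 days ago vs limit 180 → met
6. emergency drill 665 days ago vs limit 730 → met
7. children per supervising staff member 11 > 8 → not met
8. condition 'serves infants under 12 months' does not hold → requirement n/a → met
Not met: 1, 2, 4, 7

1, 2, 4, 7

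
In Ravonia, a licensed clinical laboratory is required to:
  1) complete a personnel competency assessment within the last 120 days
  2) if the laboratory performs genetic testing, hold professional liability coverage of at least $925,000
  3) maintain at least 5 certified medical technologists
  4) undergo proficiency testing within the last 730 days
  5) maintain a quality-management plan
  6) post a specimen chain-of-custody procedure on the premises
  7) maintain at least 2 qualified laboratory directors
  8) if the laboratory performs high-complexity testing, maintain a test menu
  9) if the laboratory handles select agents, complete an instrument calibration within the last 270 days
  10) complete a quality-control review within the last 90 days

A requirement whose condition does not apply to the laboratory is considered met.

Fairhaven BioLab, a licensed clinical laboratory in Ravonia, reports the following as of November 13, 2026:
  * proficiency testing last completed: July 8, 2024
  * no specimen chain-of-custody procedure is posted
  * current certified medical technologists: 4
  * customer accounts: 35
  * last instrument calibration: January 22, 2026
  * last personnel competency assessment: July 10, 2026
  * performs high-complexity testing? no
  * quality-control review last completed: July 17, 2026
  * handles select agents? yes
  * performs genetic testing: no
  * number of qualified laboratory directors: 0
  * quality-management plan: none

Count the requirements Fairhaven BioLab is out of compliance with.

8

1. personnel competency assessment 126 days ago vs limit 120 → not met
2. condition 'performs genetic testing' does not hold → requirement n/a → met
3. certified medical technologists 4 < 5 → not met
4. proficiency testing 858 days ago vs limit 730 → not met
5. quality-management plan absent → not met
6. specimen chain-of-custody procedure absent → not met
7. qualified laboratory directors 0 < 2 → not met
8. condition 'performs high-complexity testing' does not hold → requirement n/a → met
9. condition 'handles select agents' holds; instrument calibration 295 days ago vs limit 270 → not met
10. quality-control review 119 days ago vs limit 90 → not met
Not met: 8 of 10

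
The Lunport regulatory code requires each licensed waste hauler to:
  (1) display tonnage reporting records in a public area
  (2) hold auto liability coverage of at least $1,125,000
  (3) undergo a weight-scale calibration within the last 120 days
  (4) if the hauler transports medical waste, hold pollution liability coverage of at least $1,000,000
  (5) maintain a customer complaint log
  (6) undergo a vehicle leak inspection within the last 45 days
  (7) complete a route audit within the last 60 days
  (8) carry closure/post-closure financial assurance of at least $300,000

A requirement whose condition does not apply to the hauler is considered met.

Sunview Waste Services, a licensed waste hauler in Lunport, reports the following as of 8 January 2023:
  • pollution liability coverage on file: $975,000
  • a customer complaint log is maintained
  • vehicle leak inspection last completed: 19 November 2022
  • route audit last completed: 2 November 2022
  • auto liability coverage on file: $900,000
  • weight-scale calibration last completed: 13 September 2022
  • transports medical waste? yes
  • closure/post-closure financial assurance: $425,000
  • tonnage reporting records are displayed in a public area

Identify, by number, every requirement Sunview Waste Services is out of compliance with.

2, 4, 6, 7

1. tonnage reporting records present → met
2. auto liability coverage $900,000 < $1,125,000 → not met
3. weight-scale calibration 117 days ago vs limit 120 → met
4. condition 'transports medical waste' holds; pollution liability coverage $975,000 < $1,000,000 → not met
5. customer complaint log present → met
6. vehicle leak inspection 50 days ago vs limit 45 → not met
7. route audit 67 days ago vs limit 60 → not met
8. closure/post-closure financial assurance $425,000 ≥ $300,000 → met
Not met: 2, 4, 6, 7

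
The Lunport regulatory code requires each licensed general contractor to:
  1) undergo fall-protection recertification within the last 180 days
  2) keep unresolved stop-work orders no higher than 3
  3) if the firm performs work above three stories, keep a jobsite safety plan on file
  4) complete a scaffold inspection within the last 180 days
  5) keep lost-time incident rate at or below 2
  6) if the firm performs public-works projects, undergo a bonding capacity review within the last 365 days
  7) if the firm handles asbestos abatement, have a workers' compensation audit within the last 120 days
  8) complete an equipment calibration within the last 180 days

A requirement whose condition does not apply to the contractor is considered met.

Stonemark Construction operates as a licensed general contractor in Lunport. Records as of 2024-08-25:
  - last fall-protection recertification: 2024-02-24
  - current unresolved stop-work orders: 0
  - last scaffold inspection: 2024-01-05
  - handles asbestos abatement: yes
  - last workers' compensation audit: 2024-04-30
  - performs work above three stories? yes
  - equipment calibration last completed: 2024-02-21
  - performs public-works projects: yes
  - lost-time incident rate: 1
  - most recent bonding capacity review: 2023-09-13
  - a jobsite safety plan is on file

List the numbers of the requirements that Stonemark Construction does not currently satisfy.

1. fall-protection recertification 183 days ago vs limit 180 → not met
2. unresolved stop-work orders 0 ≤ 3 → met
3. condition 'performs work above three stories' holds; jobsite safety plan present → met
4. scaffold inspection 233 days ago vs limit 180 → not met
5. lost-time incident rate 1 ≤ 2 → met
6. condition 'performs public-works projects' holds; bonding capacity review 347 days ago vs limit 365 → met
7. condition 'handles asbestos abatement' holds; workers' compensation audit 117 days ago vs limit 120 → met
8. equipment calibration 186 days ago vs limit 180 → not met
Not met: 1, 4, 8

1, 4, 8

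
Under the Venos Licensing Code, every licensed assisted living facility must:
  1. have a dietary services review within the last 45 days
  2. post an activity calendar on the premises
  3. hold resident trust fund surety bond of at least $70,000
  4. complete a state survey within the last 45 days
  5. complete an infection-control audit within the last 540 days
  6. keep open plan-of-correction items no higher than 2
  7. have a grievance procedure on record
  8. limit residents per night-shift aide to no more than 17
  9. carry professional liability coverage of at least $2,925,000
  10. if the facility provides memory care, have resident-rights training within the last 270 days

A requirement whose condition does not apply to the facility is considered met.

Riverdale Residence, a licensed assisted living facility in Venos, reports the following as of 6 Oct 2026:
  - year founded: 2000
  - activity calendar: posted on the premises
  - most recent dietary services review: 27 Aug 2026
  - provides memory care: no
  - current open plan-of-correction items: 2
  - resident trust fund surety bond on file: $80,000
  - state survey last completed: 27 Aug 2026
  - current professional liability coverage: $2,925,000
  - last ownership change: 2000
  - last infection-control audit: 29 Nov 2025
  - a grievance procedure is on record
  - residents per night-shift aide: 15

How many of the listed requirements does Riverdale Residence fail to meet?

1. dietary services review 40 days ago vs limit 45 → met
2. activity calendar present → met
3. resident trust fund surety bond $80,000 ≥ $70,000 → met
4. state survey 40 days ago vs limit 45 → met
5. infection-control audit 311 days ago vs limit 540 → met
6. open plan-of-correction items 2 ≤ 2 → met
7. grievance procedure present → met
8. residents per night-shift aide 15 ≤ 17 → met
9. professional liability coverage $2,925,000 ≥ $2,925,000 → met
10. condition 'provides memory care' does not hold → requirement n/a → met
Not met: 0 of 10

0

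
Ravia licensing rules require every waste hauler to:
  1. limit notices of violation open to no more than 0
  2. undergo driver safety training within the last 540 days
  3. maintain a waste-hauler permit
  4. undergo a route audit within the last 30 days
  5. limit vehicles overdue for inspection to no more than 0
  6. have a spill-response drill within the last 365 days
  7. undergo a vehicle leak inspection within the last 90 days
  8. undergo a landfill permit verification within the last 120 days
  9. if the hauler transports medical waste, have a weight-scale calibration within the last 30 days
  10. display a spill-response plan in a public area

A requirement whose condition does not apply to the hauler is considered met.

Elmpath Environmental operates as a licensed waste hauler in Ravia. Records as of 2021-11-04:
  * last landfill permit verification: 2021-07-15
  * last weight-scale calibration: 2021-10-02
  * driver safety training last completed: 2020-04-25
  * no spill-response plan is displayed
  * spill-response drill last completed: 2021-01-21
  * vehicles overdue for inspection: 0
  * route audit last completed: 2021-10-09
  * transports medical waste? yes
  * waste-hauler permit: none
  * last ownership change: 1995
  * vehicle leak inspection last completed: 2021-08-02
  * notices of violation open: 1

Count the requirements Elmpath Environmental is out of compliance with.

6

1. notices of violation open 1 > 0 → not met
2. driver safety training 558 days ago vs limit 540 → not met
3. waste-hauler permit absent → not met
4. route audit 26 days ago vs limit 30 → met
5. vehicles overdue for inspection 0 ≤ 0 → met
6. spill-response drill 287 days ago vs limit 365 → met
7. vehicle leak inspection 94 days ago vs limit 90 → not met
8. landfill permit verification 112 days ago vs limit 120 → met
9. condition 'transports medical waste' holds; weight-scale calibration 33 days ago vs limit 30 → not met
10. spill-response plan absent → not met
Not met: 6 of 10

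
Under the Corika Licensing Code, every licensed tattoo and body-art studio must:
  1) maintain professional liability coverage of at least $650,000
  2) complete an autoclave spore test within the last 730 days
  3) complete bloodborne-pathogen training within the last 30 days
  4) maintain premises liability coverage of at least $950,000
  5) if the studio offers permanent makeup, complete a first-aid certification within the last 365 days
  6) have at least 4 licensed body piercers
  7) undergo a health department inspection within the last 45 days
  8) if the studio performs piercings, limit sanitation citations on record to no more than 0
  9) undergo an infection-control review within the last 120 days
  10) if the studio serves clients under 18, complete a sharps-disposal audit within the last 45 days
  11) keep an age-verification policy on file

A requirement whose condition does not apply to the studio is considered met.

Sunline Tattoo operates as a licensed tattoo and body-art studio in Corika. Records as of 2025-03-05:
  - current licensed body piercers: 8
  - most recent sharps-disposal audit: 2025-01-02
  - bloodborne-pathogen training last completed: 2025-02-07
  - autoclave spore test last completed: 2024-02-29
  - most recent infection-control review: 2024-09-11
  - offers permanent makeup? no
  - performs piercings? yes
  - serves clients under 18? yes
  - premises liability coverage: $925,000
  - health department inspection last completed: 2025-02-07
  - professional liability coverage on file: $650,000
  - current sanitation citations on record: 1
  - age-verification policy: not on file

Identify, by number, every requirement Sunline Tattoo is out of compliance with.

4, 8, 9, 10, 11

1. professional liability coverage $650,000 ≥ $650,000 → met
2. autoclave spore test 370 days ago vs limit 730 → met
3. bloodborne-pathogen training 26 days ago vs limit 30 → met
4. premises liability coverage $925,000 < $950,000 → not met
5. condition 'offers permanent makeup' does not hold → requirement n/a → met
6. licensed body piercers 8 ≥ 4 → met
7. health department inspection 26 days ago vs limit 45 → met
8. condition 'performs piercings' holds; sanitation citations on record 1 > 0 → not met
9. infection-control review 175 days ago vs limit 120 → not met
10. condition 'serves clients under 18' holds; sharps-disposal audit 62 days ago vs limit 45 → not met
11. age-verification policy absent → not met
Not met: 4, 8, 9, 10, 11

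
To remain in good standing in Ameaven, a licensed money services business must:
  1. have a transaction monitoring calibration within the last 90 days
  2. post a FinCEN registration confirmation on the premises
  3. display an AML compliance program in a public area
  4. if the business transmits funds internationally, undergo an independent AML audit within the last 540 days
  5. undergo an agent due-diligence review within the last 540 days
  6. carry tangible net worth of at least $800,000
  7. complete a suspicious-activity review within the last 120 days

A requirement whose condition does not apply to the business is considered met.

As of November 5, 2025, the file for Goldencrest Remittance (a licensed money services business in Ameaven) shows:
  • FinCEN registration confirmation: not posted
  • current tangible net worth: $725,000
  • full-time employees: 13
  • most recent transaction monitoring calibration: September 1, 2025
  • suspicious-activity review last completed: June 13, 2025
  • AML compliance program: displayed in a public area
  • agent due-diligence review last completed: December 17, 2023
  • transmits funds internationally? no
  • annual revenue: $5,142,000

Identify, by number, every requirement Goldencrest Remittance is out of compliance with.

2, 5, 6, 7

1. transaction monitoring calibration 65 days ago vs limit 90 → met
2. FinCEN registration confirmation absent → not met
3. AML compliance program present → met
4. condition 'transmits funds internationally' does not hold → requirement n/a → met
5. agent due-diligence review 689 days ago vs limit 540 → not met
6. tangible net worth $725,000 < $800,000 → not met
7. suspicious-activity review 145 days ago vs limit 120 → not met
Not met: 2, 5, 6, 7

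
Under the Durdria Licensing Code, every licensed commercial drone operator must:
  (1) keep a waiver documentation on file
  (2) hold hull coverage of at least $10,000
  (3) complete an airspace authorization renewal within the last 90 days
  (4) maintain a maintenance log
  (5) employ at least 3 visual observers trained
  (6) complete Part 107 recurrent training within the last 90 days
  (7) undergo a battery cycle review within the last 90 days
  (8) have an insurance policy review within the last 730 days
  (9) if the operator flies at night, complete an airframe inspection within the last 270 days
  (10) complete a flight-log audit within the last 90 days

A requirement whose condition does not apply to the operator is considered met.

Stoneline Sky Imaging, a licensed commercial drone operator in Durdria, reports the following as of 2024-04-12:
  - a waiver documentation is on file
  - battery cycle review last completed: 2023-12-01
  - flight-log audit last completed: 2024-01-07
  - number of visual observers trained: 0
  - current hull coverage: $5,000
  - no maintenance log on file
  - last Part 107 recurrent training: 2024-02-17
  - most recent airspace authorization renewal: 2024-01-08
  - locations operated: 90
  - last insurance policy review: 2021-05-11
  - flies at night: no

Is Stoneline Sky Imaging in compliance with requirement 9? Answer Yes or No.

9. condition 'flies at night' does not hold → requirement n/a → met

Yes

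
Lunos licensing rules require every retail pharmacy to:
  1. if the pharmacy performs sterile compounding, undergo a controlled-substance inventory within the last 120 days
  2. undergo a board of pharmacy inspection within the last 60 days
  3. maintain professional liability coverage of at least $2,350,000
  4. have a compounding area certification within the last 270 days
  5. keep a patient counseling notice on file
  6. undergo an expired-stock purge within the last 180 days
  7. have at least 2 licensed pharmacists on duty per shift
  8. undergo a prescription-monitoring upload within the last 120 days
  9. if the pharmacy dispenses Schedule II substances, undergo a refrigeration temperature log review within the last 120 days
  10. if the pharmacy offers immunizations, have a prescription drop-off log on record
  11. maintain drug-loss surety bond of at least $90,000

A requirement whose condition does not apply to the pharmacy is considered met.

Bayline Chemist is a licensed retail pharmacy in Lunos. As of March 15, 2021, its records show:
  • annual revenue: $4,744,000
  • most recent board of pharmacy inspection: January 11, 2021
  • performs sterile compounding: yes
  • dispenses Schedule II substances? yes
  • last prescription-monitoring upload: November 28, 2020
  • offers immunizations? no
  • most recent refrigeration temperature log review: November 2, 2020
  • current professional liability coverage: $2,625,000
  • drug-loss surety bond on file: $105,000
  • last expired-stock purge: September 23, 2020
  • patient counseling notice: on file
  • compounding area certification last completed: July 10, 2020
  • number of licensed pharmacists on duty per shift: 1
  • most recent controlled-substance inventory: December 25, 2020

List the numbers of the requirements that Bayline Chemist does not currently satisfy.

1. condition 'performs sterile compounding' holds; controlled-substance inventory 80 days ago vs limit 120 → met
2. board of pharmacy inspection 63 days ago vs limit 60 → not met
3. professional liability coverage $2,625,000 ≥ $2,350,000 → met
4. compounding area certification 248 days ago vs limit 270 → met
5. patient counseling notice present → met
6. expired-stock purge 173 days ago vs limit 180 → met
7. licensed pharmacists on duty per shift 1 < 2 → not met
8. prescription-monitoring upload 107 days ago vs limit 120 → met
9. condition 'dispenses Schedule II substances' holds; refrigeration temperature log review 133 days ago vs limit 120 → not met
10. condition 'offers immunizations' does not hold → requirement n/a → met
11. drug-loss surety bond $105,000 ≥ $90,000 → met
Not met: 2, 7, 9

2, 7, 9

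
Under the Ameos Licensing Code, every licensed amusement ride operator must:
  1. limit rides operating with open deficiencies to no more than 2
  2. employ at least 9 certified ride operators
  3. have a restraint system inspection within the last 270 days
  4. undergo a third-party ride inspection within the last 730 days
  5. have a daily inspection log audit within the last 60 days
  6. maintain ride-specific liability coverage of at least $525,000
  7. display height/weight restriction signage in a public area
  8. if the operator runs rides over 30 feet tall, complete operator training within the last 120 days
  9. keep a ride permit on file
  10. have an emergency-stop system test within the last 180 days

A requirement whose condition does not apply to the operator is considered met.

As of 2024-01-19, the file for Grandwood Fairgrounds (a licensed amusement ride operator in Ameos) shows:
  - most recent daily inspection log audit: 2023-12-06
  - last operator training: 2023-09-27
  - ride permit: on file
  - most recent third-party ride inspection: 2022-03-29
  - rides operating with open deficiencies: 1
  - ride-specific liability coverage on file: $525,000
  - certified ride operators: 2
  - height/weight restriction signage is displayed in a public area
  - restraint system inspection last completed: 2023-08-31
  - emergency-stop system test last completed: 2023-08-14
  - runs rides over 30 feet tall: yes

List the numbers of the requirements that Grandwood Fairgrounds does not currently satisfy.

1. rides operating with open deficiencies 1 ≤ 2 → met
2. certified ride operators 2 < 9 → not met
3. restraint system inspection 141 days ago vs limit 270 → met
4. third-party ride inspection 661 days ago vs limit 730 → met
5. daily inspection log audit 44 days ago vs limit 60 → met
6. ride-specific liability coverage $525,000 ≥ $525,000 → met
7. height/weight restriction signage present → met
8. condition 'runs rides over 30 feet tall' holds; operator training 114 days ago vs limit 120 → met
9. ride permit present → met
10. emergency-stop system test 158 days ago vs limit 180 → met
Not met: 2

2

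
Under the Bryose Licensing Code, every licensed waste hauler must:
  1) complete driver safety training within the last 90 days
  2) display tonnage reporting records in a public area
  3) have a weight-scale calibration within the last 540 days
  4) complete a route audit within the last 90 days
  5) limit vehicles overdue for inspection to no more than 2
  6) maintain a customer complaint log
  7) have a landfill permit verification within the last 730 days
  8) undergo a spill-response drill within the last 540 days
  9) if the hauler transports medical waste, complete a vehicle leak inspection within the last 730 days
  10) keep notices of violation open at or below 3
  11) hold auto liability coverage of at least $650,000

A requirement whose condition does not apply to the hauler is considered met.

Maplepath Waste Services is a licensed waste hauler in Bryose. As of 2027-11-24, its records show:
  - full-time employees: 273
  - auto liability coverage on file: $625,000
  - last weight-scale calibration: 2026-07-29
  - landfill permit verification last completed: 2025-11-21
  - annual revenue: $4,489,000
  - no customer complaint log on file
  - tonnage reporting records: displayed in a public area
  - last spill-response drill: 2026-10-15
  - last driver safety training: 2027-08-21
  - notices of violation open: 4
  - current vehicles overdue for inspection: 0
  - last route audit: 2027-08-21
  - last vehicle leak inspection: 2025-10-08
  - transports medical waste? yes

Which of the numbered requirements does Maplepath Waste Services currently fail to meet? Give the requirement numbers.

1, 4, 6, 7, 9, 10, 11

1. driver safety training 95 days ago vs limit 90 → not met
2. tonnage reporting records present → met
3. weight-scale calibration 483 days ago vs limit 540 → met
4. route audit 95 days ago vs limit 90 → not met
5. vehicles overdue for inspection 0 ≤ 2 → met
6. customer complaint log absent → not met
7. landfill permit verification 733 days ago vs limit 730 → not met
8. spill-response drill 405 days ago vs limit 540 → met
9. condition 'transports medical waste' holds; vehicle leak inspection 777 days ago vs limit 730 → not met
10. notices of violation open 4 > 3 → not met
11. auto liability coverage $625,000 < $650,000 → not met
Not met: 1, 4, 6, 7, 9, 10, 11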